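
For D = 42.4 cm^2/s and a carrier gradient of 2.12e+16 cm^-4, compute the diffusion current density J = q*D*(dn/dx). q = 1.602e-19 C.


Step 1: J = q * D * (dn/dx)
Step 2: J = 1.602e-19 * 42.4 * 2.12e+16
Step 3: J = 1.44e-01 A/cm^2

1.44e-01


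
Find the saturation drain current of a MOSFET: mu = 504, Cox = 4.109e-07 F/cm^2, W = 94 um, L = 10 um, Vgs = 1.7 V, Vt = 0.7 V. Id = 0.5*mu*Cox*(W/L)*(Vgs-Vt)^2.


Step 1: Overdrive voltage Vov = Vgs - Vt = 1.7 - 0.7 = 1.0 V
Step 2: W/L = 94/10 = 9.4
Step 3: Id = 0.5 * 504 * 4.109e-07 * 9.4 * 1.0^2
Step 4: Id = 9.73e-04 A

9.73e-04


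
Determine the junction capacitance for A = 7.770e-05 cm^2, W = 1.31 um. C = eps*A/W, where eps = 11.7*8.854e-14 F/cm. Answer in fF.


Step 1: eps_Si = 11.7 * 8.854e-14 = 1.035918e-12 F/cm
Step 2: W in cm = 1.31 * 1e-4 = 1.31e-04 cm
Step 3: C = 1.035918e-12 * 7.770e-05 / 1.31e-04 = 6.144338e-13 F
Step 4: C = 614.43 fF

614.43


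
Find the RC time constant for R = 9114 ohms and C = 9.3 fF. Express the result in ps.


Step 1: tau = R * C
Step 2: tau = 9114 * 9.3 fF = 9114 * 9.3e-15 F
Step 3: tau = 8.47602e-11 s = 84.7602 ps

84.7602


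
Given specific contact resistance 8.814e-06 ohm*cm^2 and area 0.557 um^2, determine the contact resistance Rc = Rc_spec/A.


Step 1: Convert area to cm^2: 0.557 um^2 = 5.5700e-09 cm^2
Step 2: Rc = Rc_spec / A = 8.814e-06 / 5.5700e-09
Step 3: Rc = 1.58e+03 ohms

1.58e+03


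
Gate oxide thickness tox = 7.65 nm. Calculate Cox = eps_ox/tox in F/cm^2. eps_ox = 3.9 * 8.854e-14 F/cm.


Step 1: eps_ox = 3.9 * 8.854e-14 = 3.45306e-13 F/cm
Step 2: tox in cm = 7.65 nm * 1e-7 = 7.6500e-07 cm
Step 3: Cox = 3.45306e-13 / 7.6500e-07 = 4.51e-07 F/cm^2

4.51e-07


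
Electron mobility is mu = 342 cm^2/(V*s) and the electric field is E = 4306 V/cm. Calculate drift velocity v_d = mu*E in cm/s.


Step 1: v_d = mu * E
Step 2: v_d = 342 * 4306 = 1472652
Step 3: v_d = 1.47e+06 cm/s

1.47e+06


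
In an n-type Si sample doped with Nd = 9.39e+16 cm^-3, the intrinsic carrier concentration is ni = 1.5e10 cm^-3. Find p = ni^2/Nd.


Step 1: Since Nd >> ni, n ≈ Nd = 9.39e+16 cm^-3
Step 2: p = ni^2 / n = (1.5e10)^2 / 9.39e+16
Step 3: p = 2.25e20 / 9.39e+16 = 2.40e+03 cm^-3

2.40e+03


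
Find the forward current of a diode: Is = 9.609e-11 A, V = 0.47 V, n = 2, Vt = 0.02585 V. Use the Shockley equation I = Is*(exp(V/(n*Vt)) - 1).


Step 1: V/(n*Vt) = 0.47/(2*0.02585) = 9.0909
Step 2: exp(9.0909) = 8.8742e+03
Step 3: I = 9.609e-11 * (8.8742e+03 - 1) = 8.53e-07 A

8.53e-07


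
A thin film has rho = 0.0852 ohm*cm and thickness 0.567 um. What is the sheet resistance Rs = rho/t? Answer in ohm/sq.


Step 1: Convert thickness to cm: t = 0.567 um = 5.6700e-05 cm
Step 2: Rs = rho / t = 0.0852 / 5.6700e-05
Step 3: Rs = 1502.6 ohm/sq

1502.6


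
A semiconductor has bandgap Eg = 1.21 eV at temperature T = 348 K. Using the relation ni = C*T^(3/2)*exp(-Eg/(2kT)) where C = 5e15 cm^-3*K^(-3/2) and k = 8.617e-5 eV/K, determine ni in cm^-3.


Step 1: Compute kT = 8.617e-5 * 348 = 0.02998716 eV
Step 2: Exponent = -Eg/(2kT) = -1.21/(2*0.02998716) = -20.17530
Step 3: T^(3/2) = 348^1.5 = 6491.86
Step 4: ni = 5e15 * 6491.86 * exp(-20.17530) = 5.61e+10 cm^-3

5.61e+10


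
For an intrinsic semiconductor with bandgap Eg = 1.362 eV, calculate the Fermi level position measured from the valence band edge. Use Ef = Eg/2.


Step 1: For an intrinsic semiconductor, the Fermi level sits at midgap.
Step 2: Ef = Eg / 2 = 1.362 / 2 = 0.681 eV

0.681


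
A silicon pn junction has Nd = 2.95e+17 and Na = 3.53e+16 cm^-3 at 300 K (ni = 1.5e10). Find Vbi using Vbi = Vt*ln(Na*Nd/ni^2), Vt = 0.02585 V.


Step 1: Compute Na*Nd/ni^2 = 3.53e+16 * 2.95e+17 / (1.5e10)^2 = 4.6282e+13
Step 2: ln(4.6282e+13) = 31.4658
Step 3: Vbi = 0.02585 * 31.4658 = 0.813 V

0.813


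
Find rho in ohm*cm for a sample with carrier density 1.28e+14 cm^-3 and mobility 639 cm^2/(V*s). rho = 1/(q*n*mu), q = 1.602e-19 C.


Step 1: sigma = q * n * mu = 1.602e-19 * 1.28e+14 * 639 = 1.31031e-02 S/cm
Step 2: rho = 1 / sigma = 1 / 1.31031e-02 = 76.32 ohm*cm

76.32


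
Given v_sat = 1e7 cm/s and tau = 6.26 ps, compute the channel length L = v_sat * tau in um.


Step 1: tau in seconds = 6.26 ps * 1e-12 = 6.2600e-12 s
Step 2: L = v_sat * tau = 1e7 * 6.2600e-12 = 6.2600e-05 cm
Step 3: L in um = 6.2600e-05 * 1e4 = 0.626 um

0.626


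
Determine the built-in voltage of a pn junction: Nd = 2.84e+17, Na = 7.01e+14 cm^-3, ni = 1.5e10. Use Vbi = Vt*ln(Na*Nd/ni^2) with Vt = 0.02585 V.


Step 1: Compute Na*Nd/ni^2 = 7.01e+14 * 2.84e+17 / (1.5e10)^2 = 8.8482e+11
Step 2: ln(8.8482e+11) = 27.5087
Step 3: Vbi = 0.02585 * 27.5087 = 0.711 V

0.711


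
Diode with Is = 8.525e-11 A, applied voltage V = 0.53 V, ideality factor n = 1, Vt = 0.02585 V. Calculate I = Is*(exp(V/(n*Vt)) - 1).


Step 1: V/(n*Vt) = 0.53/(1*0.02585) = 20.5029
Step 2: exp(20.5029) = 8.0223e+08
Step 3: I = 8.525e-11 * (8.0223e+08 - 1) = 6.84e-02 A

6.84e-02


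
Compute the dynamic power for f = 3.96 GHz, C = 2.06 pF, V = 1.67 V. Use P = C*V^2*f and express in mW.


Step 1: V^2 = 1.67^2 = 2.7889 V^2
Step 2: P = C*V^2*f = 2.06e-12 F * 2.7889 * 3.96e9 Hz
Step 3: P = 2.275073064e-02 W
Step 4: P = 22.751 mW

22.751


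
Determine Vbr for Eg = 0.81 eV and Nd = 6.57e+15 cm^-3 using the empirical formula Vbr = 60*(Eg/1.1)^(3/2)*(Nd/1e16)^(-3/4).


Step 1: Eg/1.1 = 0.81/1.1 = 0.736364
Step 2: (Eg/1.1)^1.5 = 0.736364^1.5 = 0.631886
Step 3: (Nd/1e16)^(-0.75) = (0.657)^(-0.75) = 1.370333
Step 4: Vbr = 60 * 0.631886 * 1.370333 = 52.0 V

52.0


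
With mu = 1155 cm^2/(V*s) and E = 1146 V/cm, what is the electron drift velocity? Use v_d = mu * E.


Step 1: v_d = mu * E
Step 2: v_d = 1155 * 1146 = 1323630
Step 3: v_d = 1.32e+06 cm/s

1.32e+06


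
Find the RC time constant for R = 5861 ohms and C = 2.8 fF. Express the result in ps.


Step 1: tau = R * C
Step 2: tau = 5861 * 2.8 fF = 5861 * 2.8e-15 F
Step 3: tau = 1.64108e-11 s = 16.4108 ps

16.4108


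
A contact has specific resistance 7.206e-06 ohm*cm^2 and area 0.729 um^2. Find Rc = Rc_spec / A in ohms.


Step 1: Convert area to cm^2: 0.729 um^2 = 7.2900e-09 cm^2
Step 2: Rc = Rc_spec / A = 7.206e-06 / 7.2900e-09
Step 3: Rc = 9.88e+02 ohms

9.88e+02


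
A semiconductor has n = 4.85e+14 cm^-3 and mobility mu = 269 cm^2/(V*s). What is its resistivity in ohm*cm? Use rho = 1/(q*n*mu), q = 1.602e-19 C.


Step 1: sigma = q * n * mu = 1.602e-19 * 4.85e+14 * 269 = 2.09005e-02 S/cm
Step 2: rho = 1 / sigma = 1 / 2.09005e-02 = 47.85 ohm*cm

47.85


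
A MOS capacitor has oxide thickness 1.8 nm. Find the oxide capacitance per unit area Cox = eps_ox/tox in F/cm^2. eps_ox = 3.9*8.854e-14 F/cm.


Step 1: eps_ox = 3.9 * 8.854e-14 = 3.45306e-13 F/cm
Step 2: tox in cm = 1.8 nm * 1e-7 = 1.8000e-07 cm
Step 3: Cox = 3.45306e-13 / 1.8000e-07 = 1.92e-06 F/cm^2

1.92e-06


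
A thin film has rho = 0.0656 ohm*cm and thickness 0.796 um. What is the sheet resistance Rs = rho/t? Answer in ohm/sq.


Step 1: Convert thickness to cm: t = 0.796 um = 7.9600e-05 cm
Step 2: Rs = rho / t = 0.0656 / 7.9600e-05
Step 3: Rs = 824.1 ohm/sq

824.1


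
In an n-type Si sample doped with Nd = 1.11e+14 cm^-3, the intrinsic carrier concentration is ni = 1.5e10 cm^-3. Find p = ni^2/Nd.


Step 1: Since Nd >> ni, n ≈ Nd = 1.11e+14 cm^-3
Step 2: p = ni^2 / n = (1.5e10)^2 / 1.11e+14
Step 3: p = 2.25e20 / 1.11e+14 = 2.03e+06 cm^-3

2.03e+06


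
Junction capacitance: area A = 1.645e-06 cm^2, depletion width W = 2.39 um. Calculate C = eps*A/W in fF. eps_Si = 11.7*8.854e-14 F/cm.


Step 1: eps_Si = 11.7 * 8.854e-14 = 1.035918e-12 F/cm
Step 2: W in cm = 2.39 * 1e-4 = 2.39e-04 cm
Step 3: C = 1.035918e-12 * 1.645e-06 / 2.39e-04 = 7.130063e-15 F
Step 4: C = 7.13 fF

7.13


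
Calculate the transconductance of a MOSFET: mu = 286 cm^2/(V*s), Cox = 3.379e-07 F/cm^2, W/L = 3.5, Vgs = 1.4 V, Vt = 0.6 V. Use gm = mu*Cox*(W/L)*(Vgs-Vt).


Step 1: Vov = Vgs - Vt = 1.4 - 0.6 = 0.8 V
Step 2: gm = mu * Cox * (W/L) * Vov
Step 3: gm = 286 * 3.379e-07 * 3.5 * 0.8 = 2.71e-04 S

2.71e-04


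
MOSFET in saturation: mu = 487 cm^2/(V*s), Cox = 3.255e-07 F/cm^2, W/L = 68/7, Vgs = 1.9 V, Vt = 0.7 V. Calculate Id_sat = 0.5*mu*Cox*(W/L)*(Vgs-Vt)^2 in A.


Step 1: Overdrive voltage Vov = Vgs - Vt = 1.9 - 0.7 = 1.2 V
Step 2: W/L = 68/7 = 9.71429
Step 3: Id = 0.5 * 487 * 3.255e-07 * 9.71429 * 1.2^2
Step 4: Id = 1.11e-03 A

1.11e-03


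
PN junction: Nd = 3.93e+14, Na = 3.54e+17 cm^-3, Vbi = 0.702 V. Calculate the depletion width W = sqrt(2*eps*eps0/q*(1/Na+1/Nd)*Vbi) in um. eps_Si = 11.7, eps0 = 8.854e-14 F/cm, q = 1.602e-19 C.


Step 1: 1/Na + 1/Nd = 1/3.54e+17 + 1/3.93e+14 = 2.54735e-15
Step 2: 2*eps*eps0/q = 2*11.7*8.854e-14/1.602e-19 = 1.293281e+07
Step 3: W^2 = 1.293281e+07 * 2.54735e-15 * 0.702 = 2.31270e-08
Step 4: W = sqrt(2.31270e-08) = 1.521e-04 cm = 1.521 um

1.521


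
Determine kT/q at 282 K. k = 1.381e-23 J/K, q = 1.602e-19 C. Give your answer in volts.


Step 1: kT = 1.381e-23 * 282 = 3.89442e-21 J
Step 2: Vt = kT/q = 3.89442e-21 / 1.602e-19
Step 3: Vt = 0.02431 V

0.02431


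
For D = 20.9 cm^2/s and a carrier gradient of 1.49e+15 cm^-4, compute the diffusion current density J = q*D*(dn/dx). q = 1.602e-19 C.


Step 1: J = q * D * (dn/dx)
Step 2: J = 1.602e-19 * 20.9 * 1.49e+15
Step 3: J = 4.99e-03 A/cm^2

4.99e-03


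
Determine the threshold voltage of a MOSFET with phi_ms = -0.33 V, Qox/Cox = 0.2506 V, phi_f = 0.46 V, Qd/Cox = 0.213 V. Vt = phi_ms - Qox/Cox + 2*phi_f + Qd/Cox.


Step 1: Vt = phi_ms - Qox/Cox + 2*phi_f + Qd/Cox
Step 2: Vt = -0.33 - 0.2506 + 2*0.46 + 0.213
Step 3: Vt = -0.33 - 0.2506 + 0.92 + 0.213
Step 4: Vt = 0.5524 V

0.5524


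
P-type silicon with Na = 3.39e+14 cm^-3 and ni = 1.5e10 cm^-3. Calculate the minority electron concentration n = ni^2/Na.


Step 1: Majority hole concentration p ≈ Na = 3.39e+14 cm^-3
Step 2: n = ni^2 / Na = (1.5e10)^2 / 3.39e+14
Step 3: n = 6.64e+05 cm^-3

6.64e+05


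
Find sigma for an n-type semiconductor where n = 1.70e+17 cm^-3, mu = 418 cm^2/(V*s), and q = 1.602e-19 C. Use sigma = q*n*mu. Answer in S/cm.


Step 1: sigma = q * n * mu
Step 2: sigma = 1.602e-19 * 1.70e+17 * 418
Step 3: sigma = 1.138e+01 S/cm

1.138e+01


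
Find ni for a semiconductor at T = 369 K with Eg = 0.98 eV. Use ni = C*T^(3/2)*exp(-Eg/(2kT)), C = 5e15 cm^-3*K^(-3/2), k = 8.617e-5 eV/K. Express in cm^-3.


Step 1: Compute kT = 8.617e-5 * 369 = 0.03179673 eV
Step 2: Exponent = -Eg/(2kT) = -0.98/(2*0.03179673) = -15.41039
Step 3: T^(3/2) = 369^1.5 = 7088.26
Step 4: ni = 5e15 * 7088.26 * exp(-15.41039) = 7.19e+12 cm^-3

7.19e+12


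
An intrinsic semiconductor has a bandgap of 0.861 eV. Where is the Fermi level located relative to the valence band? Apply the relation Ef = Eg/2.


Step 1: For an intrinsic semiconductor, the Fermi level sits at midgap.
Step 2: Ef = Eg / 2 = 0.861 / 2 = 0.4305 eV

0.4305


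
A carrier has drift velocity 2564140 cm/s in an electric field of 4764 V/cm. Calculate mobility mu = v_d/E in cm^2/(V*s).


Step 1: mu = v_d / E
Step 2: mu = 2564140 / 4764
Step 3: mu = 538.23 cm^2/(V*s)

538.23


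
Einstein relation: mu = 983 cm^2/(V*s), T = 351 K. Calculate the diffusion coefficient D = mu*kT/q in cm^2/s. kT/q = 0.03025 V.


Step 1: D = mu * (kT/q)
Step 2: D = 983 * 0.03025
Step 3: D = 29.74 cm^2/s

29.74


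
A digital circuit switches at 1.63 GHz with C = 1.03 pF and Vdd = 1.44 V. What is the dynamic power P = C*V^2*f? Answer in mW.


Step 1: V^2 = 1.44^2 = 2.0736 V^2
Step 2: P = C*V^2*f = 1.03e-12 F * 2.0736 * 1.63e9 Hz
Step 3: P = 3.48136704e-03 W
Step 4: P = 3.481 mW

3.481


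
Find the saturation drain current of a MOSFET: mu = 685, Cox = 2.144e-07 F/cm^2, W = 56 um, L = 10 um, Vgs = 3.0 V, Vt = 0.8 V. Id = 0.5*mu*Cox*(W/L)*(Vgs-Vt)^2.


Step 1: Overdrive voltage Vov = Vgs - Vt = 3.0 - 0.8 = 2.2 V
Step 2: W/L = 56/10 = 5.6
Step 3: Id = 0.5 * 685 * 2.144e-07 * 5.6 * 2.2^2
Step 4: Id = 1.99e-03 A

1.99e-03


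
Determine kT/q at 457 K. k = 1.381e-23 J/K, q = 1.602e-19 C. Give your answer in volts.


Step 1: kT = 1.381e-23 * 457 = 6.31117e-21 J
Step 2: Vt = kT/q = 6.31117e-21 / 1.602e-19
Step 3: Vt = 0.0394 V

0.0394


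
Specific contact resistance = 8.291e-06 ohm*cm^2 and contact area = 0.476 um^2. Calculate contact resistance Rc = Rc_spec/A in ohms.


Step 1: Convert area to cm^2: 0.476 um^2 = 4.7600e-09 cm^2
Step 2: Rc = Rc_spec / A = 8.291e-06 / 4.7600e-09
Step 3: Rc = 1.74e+03 ohms

1.74e+03


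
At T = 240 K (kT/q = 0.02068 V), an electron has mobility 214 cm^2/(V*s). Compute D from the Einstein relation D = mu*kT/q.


Step 1: D = mu * (kT/q)
Step 2: D = 214 * 0.02068
Step 3: D = 4.43 cm^2/s

4.43


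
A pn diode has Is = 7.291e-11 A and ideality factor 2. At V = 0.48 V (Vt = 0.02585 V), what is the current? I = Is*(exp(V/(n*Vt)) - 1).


Step 1: V/(n*Vt) = 0.48/(2*0.02585) = 9.2843
Step 2: exp(9.2843) = 1.0768e+04
Step 3: I = 7.291e-11 * (1.0768e+04 - 1) = 7.85e-07 A

7.85e-07


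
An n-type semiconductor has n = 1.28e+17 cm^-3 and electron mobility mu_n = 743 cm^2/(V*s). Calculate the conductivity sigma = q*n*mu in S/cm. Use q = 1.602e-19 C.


Step 1: sigma = q * n * mu
Step 2: sigma = 1.602e-19 * 1.28e+17 * 743
Step 3: sigma = 1.524e+01 S/cm

1.524e+01


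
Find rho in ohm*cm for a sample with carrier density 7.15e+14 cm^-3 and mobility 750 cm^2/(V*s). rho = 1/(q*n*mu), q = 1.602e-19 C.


Step 1: sigma = q * n * mu = 1.602e-19 * 7.15e+14 * 750 = 8.59073e-02 S/cm
Step 2: rho = 1 / sigma = 1 / 8.59073e-02 = 11.64 ohm*cm

11.64


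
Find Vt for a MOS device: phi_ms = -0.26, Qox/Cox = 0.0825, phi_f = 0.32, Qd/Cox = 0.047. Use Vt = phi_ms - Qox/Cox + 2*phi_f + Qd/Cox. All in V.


Step 1: Vt = phi_ms - Qox/Cox + 2*phi_f + Qd/Cox
Step 2: Vt = -0.26 - 0.0825 + 2*0.32 + 0.047
Step 3: Vt = -0.26 - 0.0825 + 0.64 + 0.047
Step 4: Vt = 0.3445 V

0.3445


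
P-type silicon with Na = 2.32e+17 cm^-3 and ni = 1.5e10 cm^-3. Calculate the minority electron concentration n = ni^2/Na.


Step 1: Majority hole concentration p ≈ Na = 2.32e+17 cm^-3
Step 2: n = ni^2 / Na = (1.5e10)^2 / 2.32e+17
Step 3: n = 9.70e+02 cm^-3

9.70e+02


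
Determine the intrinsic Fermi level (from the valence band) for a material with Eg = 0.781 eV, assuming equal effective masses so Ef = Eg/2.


Step 1: For an intrinsic semiconductor, the Fermi level sits at midgap.
Step 2: Ef = Eg / 2 = 0.781 / 2 = 0.3905 eV

0.3905


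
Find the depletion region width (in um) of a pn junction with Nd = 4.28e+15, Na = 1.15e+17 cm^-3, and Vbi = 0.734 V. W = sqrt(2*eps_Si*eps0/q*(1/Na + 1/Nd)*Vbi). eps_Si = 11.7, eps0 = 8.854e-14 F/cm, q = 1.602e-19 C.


Step 1: 1/Na + 1/Nd = 1/1.15e+17 + 1/4.28e+15 = 2.42341e-16
Step 2: 2*eps*eps0/q = 2*11.7*8.854e-14/1.602e-19 = 1.293281e+07
Step 3: W^2 = 1.293281e+07 * 2.42341e-16 * 0.734 = 2.30047e-09
Step 4: W = sqrt(2.30047e-09) = 4.796e-05 cm = 0.4796 um

0.4796


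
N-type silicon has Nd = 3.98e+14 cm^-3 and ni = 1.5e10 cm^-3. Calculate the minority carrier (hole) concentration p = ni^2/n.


Step 1: Since Nd >> ni, n ≈ Nd = 3.98e+14 cm^-3
Step 2: p = ni^2 / n = (1.5e10)^2 / 3.98e+14
Step 3: p = 2.25e20 / 3.98e+14 = 5.65e+05 cm^-3

5.65e+05


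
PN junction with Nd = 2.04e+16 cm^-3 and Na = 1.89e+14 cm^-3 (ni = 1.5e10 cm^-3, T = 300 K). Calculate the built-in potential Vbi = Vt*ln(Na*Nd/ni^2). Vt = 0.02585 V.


Step 1: Compute Na*Nd/ni^2 = 1.89e+14 * 2.04e+16 / (1.5e10)^2 = 1.7136e+10
Step 2: ln(1.7136e+10) = 23.5644
Step 3: Vbi = 0.02585 * 23.5644 = 0.609 V

0.609


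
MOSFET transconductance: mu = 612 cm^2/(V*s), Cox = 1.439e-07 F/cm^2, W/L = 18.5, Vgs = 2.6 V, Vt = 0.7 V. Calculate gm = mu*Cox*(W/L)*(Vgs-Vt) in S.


Step 1: Vov = Vgs - Vt = 2.6 - 0.7 = 1.9 V
Step 2: gm = mu * Cox * (W/L) * Vov
Step 3: gm = 612 * 1.439e-07 * 18.5 * 1.9 = 3.10e-03 S

3.10e-03


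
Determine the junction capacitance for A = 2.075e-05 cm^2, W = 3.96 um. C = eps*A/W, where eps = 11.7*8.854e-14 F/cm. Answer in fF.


Step 1: eps_Si = 11.7 * 8.854e-14 = 1.035918e-12 F/cm
Step 2: W in cm = 3.96 * 1e-4 = 3.96e-04 cm
Step 3: C = 1.035918e-12 * 2.075e-05 / 3.96e-04 = 5.428106e-14 F
Step 4: C = 54.28 fF

54.28


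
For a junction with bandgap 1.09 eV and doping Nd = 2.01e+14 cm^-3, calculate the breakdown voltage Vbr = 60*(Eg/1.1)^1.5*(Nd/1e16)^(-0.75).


Step 1: Eg/1.1 = 1.09/1.1 = 0.990909
Step 2: (Eg/1.1)^1.5 = 0.990909^1.5 = 0.986395
Step 3: (Nd/1e16)^(-0.75) = (0.0201)^(-0.75) = 18.732811
Step 4: Vbr = 60 * 0.986395 * 18.732811 = 1108.7 V

1108.7


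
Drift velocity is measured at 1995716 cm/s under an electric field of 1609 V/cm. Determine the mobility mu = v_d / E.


Step 1: mu = v_d / E
Step 2: mu = 1995716 / 1609
Step 3: mu = 1240.35 cm^2/(V*s)

1240.35


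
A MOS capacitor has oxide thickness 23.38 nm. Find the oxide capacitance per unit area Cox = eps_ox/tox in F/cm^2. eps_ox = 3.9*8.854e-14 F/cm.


Step 1: eps_ox = 3.9 * 8.854e-14 = 3.45306e-13 F/cm
Step 2: tox in cm = 23.38 nm * 1e-7 = 2.3380e-06 cm
Step 3: Cox = 3.45306e-13 / 2.3380e-06 = 1.48e-07 F/cm^2

1.48e-07


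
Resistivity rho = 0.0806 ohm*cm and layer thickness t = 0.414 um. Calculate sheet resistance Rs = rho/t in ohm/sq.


Step 1: Convert thickness to cm: t = 0.414 um = 4.1400e-05 cm
Step 2: Rs = rho / t = 0.0806 / 4.1400e-05
Step 3: Rs = 1946.9 ohm/sq

1946.9


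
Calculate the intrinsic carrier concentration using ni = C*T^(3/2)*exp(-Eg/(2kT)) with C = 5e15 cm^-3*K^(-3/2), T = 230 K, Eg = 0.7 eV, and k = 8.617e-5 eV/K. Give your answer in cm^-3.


Step 1: Compute kT = 8.617e-5 * 230 = 0.0198191 eV
Step 2: Exponent = -Eg/(2kT) = -0.7/(2*0.0198191) = -17.65973
Step 3: T^(3/2) = 230^1.5 = 3488.12
Step 4: ni = 5e15 * 3488.12 * exp(-17.65973) = 3.73e+11 cm^-3

3.73e+11


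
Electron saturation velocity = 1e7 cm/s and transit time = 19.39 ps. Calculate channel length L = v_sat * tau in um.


Step 1: tau in seconds = 19.39 ps * 1e-12 = 1.9390e-11 s
Step 2: L = v_sat * tau = 1e7 * 1.9390e-11 = 1.9390e-04 cm
Step 3: L in um = 1.9390e-04 * 1e4 = 1.939 um

1.939


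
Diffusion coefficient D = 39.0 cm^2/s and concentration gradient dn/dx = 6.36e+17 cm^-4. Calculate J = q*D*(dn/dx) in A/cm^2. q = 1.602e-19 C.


Step 1: J = q * D * (dn/dx)
Step 2: J = 1.602e-19 * 39.0 * 6.36e+17
Step 3: J = 3.97e+00 A/cm^2

3.97e+00


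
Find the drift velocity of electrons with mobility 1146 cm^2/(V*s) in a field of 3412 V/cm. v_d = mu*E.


Step 1: v_d = mu * E
Step 2: v_d = 1146 * 3412 = 3910152
Step 3: v_d = 3.91e+06 cm/s

3.91e+06


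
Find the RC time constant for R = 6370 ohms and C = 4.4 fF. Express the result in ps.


Step 1: tau = R * C
Step 2: tau = 6370 * 4.4 fF = 6370 * 4.4e-15 F
Step 3: tau = 2.8028e-11 s = 28.028 ps

28.028


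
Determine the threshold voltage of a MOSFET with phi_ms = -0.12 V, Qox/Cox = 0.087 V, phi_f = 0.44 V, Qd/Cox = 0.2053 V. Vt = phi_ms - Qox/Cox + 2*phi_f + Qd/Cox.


Step 1: Vt = phi_ms - Qox/Cox + 2*phi_f + Qd/Cox
Step 2: Vt = -0.12 - 0.087 + 2*0.44 + 0.2053
Step 3: Vt = -0.12 - 0.087 + 0.88 + 0.2053
Step 4: Vt = 0.8783 V

0.8783


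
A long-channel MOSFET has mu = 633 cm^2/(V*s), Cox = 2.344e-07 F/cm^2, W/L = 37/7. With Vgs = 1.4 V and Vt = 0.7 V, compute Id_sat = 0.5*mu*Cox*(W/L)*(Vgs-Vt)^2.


Step 1: Overdrive voltage Vov = Vgs - Vt = 1.4 - 0.7 = 0.7 V
Step 2: W/L = 37/7 = 5.28571
Step 3: Id = 0.5 * 633 * 2.344e-07 * 5.28571 * 0.7^2
Step 4: Id = 1.92e-04 A

1.92e-04


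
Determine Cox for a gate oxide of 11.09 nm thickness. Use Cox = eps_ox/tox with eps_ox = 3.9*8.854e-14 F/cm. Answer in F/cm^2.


Step 1: eps_ox = 3.9 * 8.854e-14 = 3.45306e-13 F/cm
Step 2: tox in cm = 11.09 nm * 1e-7 = 1.1090e-06 cm
Step 3: Cox = 3.45306e-13 / 1.1090e-06 = 3.11e-07 F/cm^2

3.11e-07


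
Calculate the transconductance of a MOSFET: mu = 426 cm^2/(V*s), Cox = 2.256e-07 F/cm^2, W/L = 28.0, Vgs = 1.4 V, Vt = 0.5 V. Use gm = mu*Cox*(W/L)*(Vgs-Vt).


Step 1: Vov = Vgs - Vt = 1.4 - 0.5 = 0.9 V
Step 2: gm = mu * Cox * (W/L) * Vov
Step 3: gm = 426 * 2.256e-07 * 28.0 * 0.9 = 2.42e-03 S

2.42e-03


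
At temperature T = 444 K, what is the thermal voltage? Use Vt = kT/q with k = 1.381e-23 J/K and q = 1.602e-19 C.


Step 1: kT = 1.381e-23 * 444 = 6.13164e-21 J
Step 2: Vt = kT/q = 6.13164e-21 / 1.602e-19
Step 3: Vt = 0.03827 V

0.03827


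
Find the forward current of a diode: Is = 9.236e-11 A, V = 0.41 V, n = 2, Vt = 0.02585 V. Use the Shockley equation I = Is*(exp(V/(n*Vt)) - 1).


Step 1: V/(n*Vt) = 0.41/(2*0.02585) = 7.9304
Step 2: exp(7.9304) = 2.7805e+03
Step 3: I = 9.236e-11 * (2.7805e+03 - 1) = 2.57e-07 A

2.57e-07


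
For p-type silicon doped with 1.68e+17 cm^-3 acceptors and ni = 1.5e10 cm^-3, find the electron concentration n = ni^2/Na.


Step 1: Majority hole concentration p ≈ Na = 1.68e+17 cm^-3
Step 2: n = ni^2 / Na = (1.5e10)^2 / 1.68e+17
Step 3: n = 1.34e+03 cm^-3

1.34e+03


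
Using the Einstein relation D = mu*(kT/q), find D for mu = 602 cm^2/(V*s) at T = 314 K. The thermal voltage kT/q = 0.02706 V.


Step 1: D = mu * (kT/q)
Step 2: D = 602 * 0.02706
Step 3: D = 16.29 cm^2/s

16.29


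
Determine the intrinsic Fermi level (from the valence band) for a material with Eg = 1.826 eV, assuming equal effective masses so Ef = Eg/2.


Step 1: For an intrinsic semiconductor, the Fermi level sits at midgap.
Step 2: Ef = Eg / 2 = 1.826 / 2 = 0.913 eV

0.913


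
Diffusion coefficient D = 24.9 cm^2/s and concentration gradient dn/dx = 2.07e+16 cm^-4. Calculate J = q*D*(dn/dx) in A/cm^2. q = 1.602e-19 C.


Step 1: J = q * D * (dn/dx)
Step 2: J = 1.602e-19 * 24.9 * 2.07e+16
Step 3: J = 8.26e-02 A/cm^2

8.26e-02


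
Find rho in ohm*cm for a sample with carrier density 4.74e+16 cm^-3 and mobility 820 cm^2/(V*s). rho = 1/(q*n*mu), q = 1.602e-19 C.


Step 1: sigma = q * n * mu = 1.602e-19 * 4.74e+16 * 820 = 6.22665e+00 S/cm
Step 2: rho = 1 / sigma = 1 / 6.22665e+00 = 0.1606 ohm*cm

0.1606


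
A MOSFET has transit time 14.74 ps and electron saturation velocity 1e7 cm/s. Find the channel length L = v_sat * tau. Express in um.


Step 1: tau in seconds = 14.74 ps * 1e-12 = 1.4740e-11 s
Step 2: L = v_sat * tau = 1e7 * 1.4740e-11 = 1.4740e-04 cm
Step 3: L in um = 1.4740e-04 * 1e4 = 1.474 um

1.474


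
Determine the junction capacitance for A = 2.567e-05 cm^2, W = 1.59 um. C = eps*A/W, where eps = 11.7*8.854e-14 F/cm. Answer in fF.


Step 1: eps_Si = 11.7 * 8.854e-14 = 1.035918e-12 F/cm
Step 2: W in cm = 1.59 * 1e-4 = 1.59e-04 cm
Step 3: C = 1.035918e-12 * 2.567e-05 / 1.59e-04 = 1.672454e-13 F
Step 4: C = 167.25 fF

167.25


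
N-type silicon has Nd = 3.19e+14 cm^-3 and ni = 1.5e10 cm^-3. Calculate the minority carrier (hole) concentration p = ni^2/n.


Step 1: Since Nd >> ni, n ≈ Nd = 3.19e+14 cm^-3
Step 2: p = ni^2 / n = (1.5e10)^2 / 3.19e+14
Step 3: p = 2.25e20 / 3.19e+14 = 7.05e+05 cm^-3

7.05e+05


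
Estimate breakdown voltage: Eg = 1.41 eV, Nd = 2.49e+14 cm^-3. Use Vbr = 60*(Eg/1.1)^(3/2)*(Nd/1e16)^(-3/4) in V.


Step 1: Eg/1.1 = 1.41/1.1 = 1.281818
Step 2: (Eg/1.1)^1.5 = 1.281818^1.5 = 1.451241
Step 3: (Nd/1e16)^(-0.75) = (0.0249)^(-0.75) = 15.953298
Step 4: Vbr = 60 * 1.451241 * 15.953298 = 1389.1 V

1389.1


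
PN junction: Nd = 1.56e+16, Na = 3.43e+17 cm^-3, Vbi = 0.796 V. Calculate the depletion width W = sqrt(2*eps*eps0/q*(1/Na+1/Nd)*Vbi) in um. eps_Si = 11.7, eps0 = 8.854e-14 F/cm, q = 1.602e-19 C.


Step 1: 1/Na + 1/Nd = 1/3.43e+17 + 1/1.56e+16 = 6.70180e-17
Step 2: 2*eps*eps0/q = 2*11.7*8.854e-14/1.602e-19 = 1.293281e+07
Step 3: W^2 = 1.293281e+07 * 6.70180e-17 * 0.796 = 6.89918e-10
Step 4: W = sqrt(6.89918e-10) = 2.627e-05 cm = 0.2627 um

0.2627


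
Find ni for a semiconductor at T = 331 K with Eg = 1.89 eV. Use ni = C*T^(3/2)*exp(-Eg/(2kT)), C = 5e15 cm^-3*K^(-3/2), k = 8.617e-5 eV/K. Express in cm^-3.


Step 1: Compute kT = 8.617e-5 * 331 = 0.02852227 eV
Step 2: Exponent = -Eg/(2kT) = -1.89/(2*0.02852227) = -33.13201
Step 3: T^(3/2) = 331^1.5 = 6022.02
Step 4: ni = 5e15 * 6022.02 * exp(-33.13201) = 1.23e+05 cm^-3

1.23e+05


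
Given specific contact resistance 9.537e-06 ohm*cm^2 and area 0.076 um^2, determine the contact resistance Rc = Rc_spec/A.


Step 1: Convert area to cm^2: 0.076 um^2 = 7.6000e-10 cm^2
Step 2: Rc = Rc_spec / A = 9.537e-06 / 7.6000e-10
Step 3: Rc = 1.25e+04 ohms

1.25e+04


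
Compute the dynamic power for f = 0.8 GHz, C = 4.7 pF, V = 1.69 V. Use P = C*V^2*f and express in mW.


Step 1: V^2 = 1.69^2 = 2.8561 V^2
Step 2: P = C*V^2*f = 4.7e-12 F * 2.8561 * 0.8e9 Hz
Step 3: P = 1.0738936e-02 W
Step 4: P = 10.739 mW

10.739


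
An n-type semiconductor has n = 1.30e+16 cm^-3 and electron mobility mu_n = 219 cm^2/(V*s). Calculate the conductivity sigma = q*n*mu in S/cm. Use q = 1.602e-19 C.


Step 1: sigma = q * n * mu
Step 2: sigma = 1.602e-19 * 1.30e+16 * 219
Step 3: sigma = 4.561e-01 S/cm

4.561e-01


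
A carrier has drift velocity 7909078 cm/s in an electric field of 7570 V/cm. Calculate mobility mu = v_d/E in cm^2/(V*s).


Step 1: mu = v_d / E
Step 2: mu = 7909078 / 7570
Step 3: mu = 1044.79 cm^2/(V*s)

1044.79


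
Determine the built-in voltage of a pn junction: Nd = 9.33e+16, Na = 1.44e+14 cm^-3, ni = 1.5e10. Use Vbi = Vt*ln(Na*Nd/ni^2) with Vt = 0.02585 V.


Step 1: Compute Na*Nd/ni^2 = 1.44e+14 * 9.33e+16 / (1.5e10)^2 = 5.9712e+10
Step 2: ln(5.9712e+10) = 24.8128
Step 3: Vbi = 0.02585 * 24.8128 = 0.641 V

0.641


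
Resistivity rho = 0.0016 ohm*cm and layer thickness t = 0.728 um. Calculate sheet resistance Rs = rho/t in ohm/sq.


Step 1: Convert thickness to cm: t = 0.728 um = 7.2800e-05 cm
Step 2: Rs = rho / t = 0.0016 / 7.2800e-05
Step 3: Rs = 22.0 ohm/sq

22.0


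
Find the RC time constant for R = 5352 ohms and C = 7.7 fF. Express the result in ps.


Step 1: tau = R * C
Step 2: tau = 5352 * 7.7 fF = 5352 * 7.7e-15 F
Step 3: tau = 4.12104e-11 s = 41.2104 ps

41.2104


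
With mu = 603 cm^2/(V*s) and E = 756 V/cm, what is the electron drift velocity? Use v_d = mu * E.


Step 1: v_d = mu * E
Step 2: v_d = 603 * 756 = 455868
Step 3: v_d = 4.56e+05 cm/s

4.56e+05


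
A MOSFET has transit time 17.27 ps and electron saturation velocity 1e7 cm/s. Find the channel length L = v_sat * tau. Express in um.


Step 1: tau in seconds = 17.27 ps * 1e-12 = 1.7270e-11 s
Step 2: L = v_sat * tau = 1e7 * 1.7270e-11 = 1.7270e-04 cm
Step 3: L in um = 1.7270e-04 * 1e4 = 1.727 um

1.727


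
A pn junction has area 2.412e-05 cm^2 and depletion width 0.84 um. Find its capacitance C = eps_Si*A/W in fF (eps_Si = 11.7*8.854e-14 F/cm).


Step 1: eps_Si = 11.7 * 8.854e-14 = 1.035918e-12 F/cm
Step 2: W in cm = 0.84 * 1e-4 = 8.40e-05 cm
Step 3: C = 1.035918e-12 * 2.412e-05 / 8.40e-05 = 2.974565e-13 F
Step 4: C = 297.46 fF

297.46


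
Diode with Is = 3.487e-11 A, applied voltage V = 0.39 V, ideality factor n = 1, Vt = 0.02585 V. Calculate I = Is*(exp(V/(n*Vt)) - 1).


Step 1: V/(n*Vt) = 0.39/(1*0.02585) = 15.0870
Step 2: exp(15.0870) = 3.5662e+06
Step 3: I = 3.487e-11 * (3.5662e+06 - 1) = 1.24e-04 A

1.24e-04


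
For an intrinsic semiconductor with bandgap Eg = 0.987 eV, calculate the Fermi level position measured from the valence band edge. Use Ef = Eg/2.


Step 1: For an intrinsic semiconductor, the Fermi level sits at midgap.
Step 2: Ef = Eg / 2 = 0.987 / 2 = 0.4935 eV

0.4935


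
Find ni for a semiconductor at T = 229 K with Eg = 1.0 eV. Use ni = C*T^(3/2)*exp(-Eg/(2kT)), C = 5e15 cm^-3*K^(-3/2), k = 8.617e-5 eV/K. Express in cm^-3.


Step 1: Compute kT = 8.617e-5 * 229 = 0.01973293 eV
Step 2: Exponent = -Eg/(2kT) = -1.0/(2*0.01973293) = -25.33836
Step 3: T^(3/2) = 229^1.5 = 3465.40
Step 4: ni = 5e15 * 3465.40 * exp(-25.33836) = 1.72e+08 cm^-3

1.72e+08


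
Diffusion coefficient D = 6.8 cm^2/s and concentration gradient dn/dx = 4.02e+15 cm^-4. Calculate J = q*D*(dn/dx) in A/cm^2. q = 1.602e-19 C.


Step 1: J = q * D * (dn/dx)
Step 2: J = 1.602e-19 * 6.8 * 4.02e+15
Step 3: J = 4.38e-03 A/cm^2

4.38e-03


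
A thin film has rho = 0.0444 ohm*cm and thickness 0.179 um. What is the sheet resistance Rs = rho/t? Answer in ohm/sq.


Step 1: Convert thickness to cm: t = 0.179 um = 1.7900e-05 cm
Step 2: Rs = rho / t = 0.0444 / 1.7900e-05
Step 3: Rs = 2480.4 ohm/sq

2480.4


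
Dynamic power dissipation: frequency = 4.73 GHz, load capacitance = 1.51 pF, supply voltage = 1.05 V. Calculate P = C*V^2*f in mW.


Step 1: V^2 = 1.05^2 = 1.1025 V^2
Step 2: P = C*V^2*f = 1.51e-12 F * 1.1025 * 4.73e9 Hz
Step 3: P = 7.87438575e-03 W
Step 4: P = 7.874 mW

7.874


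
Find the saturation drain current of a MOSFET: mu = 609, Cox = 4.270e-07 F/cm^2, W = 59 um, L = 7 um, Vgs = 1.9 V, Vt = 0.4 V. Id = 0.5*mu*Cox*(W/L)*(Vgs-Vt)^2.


Step 1: Overdrive voltage Vov = Vgs - Vt = 1.9 - 0.4 = 1.5 V
Step 2: W/L = 59/7 = 8.42857
Step 3: Id = 0.5 * 609 * 4.270e-07 * 8.42857 * 1.5^2
Step 4: Id = 2.47e-03 A

2.47e-03


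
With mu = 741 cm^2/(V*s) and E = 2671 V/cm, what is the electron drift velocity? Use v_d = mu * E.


Step 1: v_d = mu * E
Step 2: v_d = 741 * 2671 = 1979211
Step 3: v_d = 1.98e+06 cm/s

1.98e+06


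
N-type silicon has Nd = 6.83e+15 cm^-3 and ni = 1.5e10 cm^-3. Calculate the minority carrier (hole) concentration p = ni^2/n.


Step 1: Since Nd >> ni, n ≈ Nd = 6.83e+15 cm^-3
Step 2: p = ni^2 / n = (1.5e10)^2 / 6.83e+15
Step 3: p = 2.25e20 / 6.83e+15 = 3.29e+04 cm^-3

3.29e+04


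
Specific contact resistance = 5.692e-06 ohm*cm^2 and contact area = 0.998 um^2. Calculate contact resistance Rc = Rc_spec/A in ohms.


Step 1: Convert area to cm^2: 0.998 um^2 = 9.9800e-09 cm^2
Step 2: Rc = Rc_spec / A = 5.692e-06 / 9.9800e-09
Step 3: Rc = 5.70e+02 ohms

5.70e+02


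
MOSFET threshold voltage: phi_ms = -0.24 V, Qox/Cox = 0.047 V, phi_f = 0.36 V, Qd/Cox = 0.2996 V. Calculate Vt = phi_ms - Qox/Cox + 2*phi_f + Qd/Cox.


Step 1: Vt = phi_ms - Qox/Cox + 2*phi_f + Qd/Cox
Step 2: Vt = -0.24 - 0.047 + 2*0.36 + 0.2996
Step 3: Vt = -0.24 - 0.047 + 0.72 + 0.2996
Step 4: Vt = 0.7326 V

0.7326


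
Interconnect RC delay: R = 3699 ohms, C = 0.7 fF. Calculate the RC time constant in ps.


Step 1: tau = R * C
Step 2: tau = 3699 * 0.7 fF = 3699 * 7.0e-16 F
Step 3: tau = 2.5893e-12 s = 2.5893 ps

2.5893


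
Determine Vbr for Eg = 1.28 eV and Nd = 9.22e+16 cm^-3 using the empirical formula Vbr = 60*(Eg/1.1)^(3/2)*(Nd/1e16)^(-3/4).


Step 1: Eg/1.1 = 1.28/1.1 = 1.163636
Step 2: (Eg/1.1)^1.5 = 1.163636^1.5 = 1.255237
Step 3: (Nd/1e16)^(-0.75) = (9.22)^(-0.75) = 0.188996
Step 4: Vbr = 60 * 1.255237 * 0.188996 = 14.2 V

14.2


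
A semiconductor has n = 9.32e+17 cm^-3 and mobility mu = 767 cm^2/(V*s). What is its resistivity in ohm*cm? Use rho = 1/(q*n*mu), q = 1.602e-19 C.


Step 1: sigma = q * n * mu = 1.602e-19 * 9.32e+17 * 767 = 1.14518e+02 S/cm
Step 2: rho = 1 / sigma = 1 / 1.14518e+02 = 0.008732 ohm*cm

0.008732


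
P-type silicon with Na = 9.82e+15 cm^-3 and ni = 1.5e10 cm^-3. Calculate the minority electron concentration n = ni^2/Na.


Step 1: Majority hole concentration p ≈ Na = 9.82e+15 cm^-3
Step 2: n = ni^2 / Na = (1.5e10)^2 / 9.82e+15
Step 3: n = 2.29e+04 cm^-3

2.29e+04


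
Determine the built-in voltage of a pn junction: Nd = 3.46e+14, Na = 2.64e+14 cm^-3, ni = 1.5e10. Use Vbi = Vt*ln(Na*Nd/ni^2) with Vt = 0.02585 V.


Step 1: Compute Na*Nd/ni^2 = 2.64e+14 * 3.46e+14 / (1.5e10)^2 = 4.0597e+08
Step 2: ln(4.0597e+08) = 19.8218
Step 3: Vbi = 0.02585 * 19.8218 = 0.512 V

0.512


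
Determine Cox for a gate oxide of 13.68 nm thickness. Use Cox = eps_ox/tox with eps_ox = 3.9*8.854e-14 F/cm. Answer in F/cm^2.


Step 1: eps_ox = 3.9 * 8.854e-14 = 3.45306e-13 F/cm
Step 2: tox in cm = 13.68 nm * 1e-7 = 1.3680e-06 cm
Step 3: Cox = 3.45306e-13 / 1.3680e-06 = 2.52e-07 F/cm^2

2.52e-07


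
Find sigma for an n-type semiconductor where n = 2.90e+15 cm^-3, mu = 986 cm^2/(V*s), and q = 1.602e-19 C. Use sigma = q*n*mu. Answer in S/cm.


Step 1: sigma = q * n * mu
Step 2: sigma = 1.602e-19 * 2.90e+15 * 986
Step 3: sigma = 4.581e-01 S/cm

4.581e-01


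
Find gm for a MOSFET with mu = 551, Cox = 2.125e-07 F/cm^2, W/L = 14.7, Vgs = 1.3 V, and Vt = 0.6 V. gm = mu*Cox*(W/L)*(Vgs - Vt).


Step 1: Vov = Vgs - Vt = 1.3 - 0.6 = 0.7 V
Step 2: gm = mu * Cox * (W/L) * Vov
Step 3: gm = 551 * 2.125e-07 * 14.7 * 0.7 = 1.20e-03 S

1.20e-03


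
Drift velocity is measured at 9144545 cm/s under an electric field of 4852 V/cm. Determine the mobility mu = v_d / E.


Step 1: mu = v_d / E
Step 2: mu = 9144545 / 4852
Step 3: mu = 1884.7 cm^2/(V*s)

1884.7


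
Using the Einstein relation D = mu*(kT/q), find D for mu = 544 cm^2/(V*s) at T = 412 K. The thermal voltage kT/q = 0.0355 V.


Step 1: D = mu * (kT/q)
Step 2: D = 544 * 0.0355
Step 3: D = 19.31 cm^2/s

19.31


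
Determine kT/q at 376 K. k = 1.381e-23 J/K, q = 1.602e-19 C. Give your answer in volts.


Step 1: kT = 1.381e-23 * 376 = 5.19256e-21 J
Step 2: Vt = kT/q = 5.19256e-21 / 1.602e-19
Step 3: Vt = 0.03241 V

0.03241


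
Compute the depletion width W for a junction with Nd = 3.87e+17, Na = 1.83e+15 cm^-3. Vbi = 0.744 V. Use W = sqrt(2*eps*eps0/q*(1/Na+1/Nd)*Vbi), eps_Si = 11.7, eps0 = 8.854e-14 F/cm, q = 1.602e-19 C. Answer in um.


Step 1: 1/Na + 1/Nd = 1/1.83e+15 + 1/3.87e+17 = 5.49032e-16
Step 2: 2*eps*eps0/q = 2*11.7*8.854e-14/1.602e-19 = 1.293281e+07
Step 3: W^2 = 1.293281e+07 * 5.49032e-16 * 0.744 = 5.28279e-09
Step 4: W = sqrt(5.28279e-09) = 7.268e-05 cm = 0.7268 um

0.7268


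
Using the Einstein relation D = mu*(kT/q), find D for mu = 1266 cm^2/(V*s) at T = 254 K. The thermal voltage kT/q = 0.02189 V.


Step 1: D = mu * (kT/q)
Step 2: D = 1266 * 0.02189
Step 3: D = 27.71 cm^2/s

27.71


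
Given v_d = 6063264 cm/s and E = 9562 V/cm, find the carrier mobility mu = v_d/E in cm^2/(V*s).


Step 1: mu = v_d / E
Step 2: mu = 6063264 / 9562
Step 3: mu = 634.1 cm^2/(V*s)

634.1


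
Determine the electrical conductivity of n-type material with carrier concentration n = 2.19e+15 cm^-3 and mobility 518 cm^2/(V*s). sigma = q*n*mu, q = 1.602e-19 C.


Step 1: sigma = q * n * mu
Step 2: sigma = 1.602e-19 * 2.19e+15 * 518
Step 3: sigma = 1.817e-01 S/cm

1.817e-01


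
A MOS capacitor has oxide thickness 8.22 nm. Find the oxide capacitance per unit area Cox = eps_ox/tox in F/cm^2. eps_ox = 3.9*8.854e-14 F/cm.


Step 1: eps_ox = 3.9 * 8.854e-14 = 3.45306e-13 F/cm
Step 2: tox in cm = 8.22 nm * 1e-7 = 8.2200e-07 cm
Step 3: Cox = 3.45306e-13 / 8.2200e-07 = 4.20e-07 F/cm^2

4.20e-07


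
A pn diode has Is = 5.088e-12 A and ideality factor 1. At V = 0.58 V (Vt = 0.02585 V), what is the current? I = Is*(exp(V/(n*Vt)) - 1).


Step 1: V/(n*Vt) = 0.58/(1*0.02585) = 22.4371
Step 2: exp(22.4371) = 5.5502e+09
Step 3: I = 5.088e-12 * (5.5502e+09 - 1) = 2.82e-02 A

2.82e-02


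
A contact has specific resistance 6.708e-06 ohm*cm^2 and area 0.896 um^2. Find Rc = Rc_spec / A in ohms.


Step 1: Convert area to cm^2: 0.896 um^2 = 8.9600e-09 cm^2
Step 2: Rc = Rc_spec / A = 6.708e-06 / 8.9600e-09
Step 3: Rc = 7.49e+02 ohms

7.49e+02


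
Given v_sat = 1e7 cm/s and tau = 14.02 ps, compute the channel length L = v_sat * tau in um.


Step 1: tau in seconds = 14.02 ps * 1e-12 = 1.4020e-11 s
Step 2: L = v_sat * tau = 1e7 * 1.4020e-11 = 1.4020e-04 cm
Step 3: L in um = 1.4020e-04 * 1e4 = 1.402 um

1.402


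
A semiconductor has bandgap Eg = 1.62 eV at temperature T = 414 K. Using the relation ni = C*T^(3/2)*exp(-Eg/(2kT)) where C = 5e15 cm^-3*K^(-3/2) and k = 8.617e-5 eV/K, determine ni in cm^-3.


Step 1: Compute kT = 8.617e-5 * 414 = 0.03567438 eV
Step 2: Exponent = -Eg/(2kT) = -1.62/(2*0.03567438) = -22.70537
Step 3: T^(3/2) = 414^1.5 = 8423.65
Step 4: ni = 5e15 * 8423.65 * exp(-22.70537) = 5.80e+09 cm^-3

5.80e+09


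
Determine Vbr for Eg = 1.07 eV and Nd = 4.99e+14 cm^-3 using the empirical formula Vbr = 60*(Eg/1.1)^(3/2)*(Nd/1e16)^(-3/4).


Step 1: Eg/1.1 = 1.07/1.1 = 0.972727
Step 2: (Eg/1.1)^1.5 = 0.972727^1.5 = 0.959371
Step 3: (Nd/1e16)^(-0.75) = (0.0499)^(-0.75) = 9.471627
Step 4: Vbr = 60 * 0.959371 * 9.471627 = 545.2 V

545.2


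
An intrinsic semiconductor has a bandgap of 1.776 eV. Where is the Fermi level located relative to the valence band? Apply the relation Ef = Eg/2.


Step 1: For an intrinsic semiconductor, the Fermi level sits at midgap.
Step 2: Ef = Eg / 2 = 1.776 / 2 = 0.888 eV

0.888


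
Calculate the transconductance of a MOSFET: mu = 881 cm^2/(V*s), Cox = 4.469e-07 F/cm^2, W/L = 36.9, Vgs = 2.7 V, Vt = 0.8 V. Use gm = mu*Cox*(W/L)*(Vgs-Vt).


Step 1: Vov = Vgs - Vt = 2.7 - 0.8 = 1.9 V
Step 2: gm = mu * Cox * (W/L) * Vov
Step 3: gm = 881 * 4.469e-07 * 36.9 * 1.9 = 2.76e-02 S

2.76e-02


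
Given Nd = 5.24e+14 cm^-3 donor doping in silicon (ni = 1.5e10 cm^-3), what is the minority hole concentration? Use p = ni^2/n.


Step 1: Since Nd >> ni, n ≈ Nd = 5.24e+14 cm^-3
Step 2: p = ni^2 / n = (1.5e10)^2 / 5.24e+14
Step 3: p = 2.25e20 / 5.24e+14 = 4.29e+05 cm^-3

4.29e+05


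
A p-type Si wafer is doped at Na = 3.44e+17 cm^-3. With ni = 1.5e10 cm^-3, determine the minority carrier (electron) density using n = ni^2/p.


Step 1: Majority hole concentration p ≈ Na = 3.44e+17 cm^-3
Step 2: n = ni^2 / Na = (1.5e10)^2 / 3.44e+17
Step 3: n = 6.54e+02 cm^-3

6.54e+02


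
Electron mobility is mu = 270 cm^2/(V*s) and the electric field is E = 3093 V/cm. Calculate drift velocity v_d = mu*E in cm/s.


Step 1: v_d = mu * E
Step 2: v_d = 270 * 3093 = 835110
Step 3: v_d = 8.35e+05 cm/s

8.35e+05


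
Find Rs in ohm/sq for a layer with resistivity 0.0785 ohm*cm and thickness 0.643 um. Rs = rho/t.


Step 1: Convert thickness to cm: t = 0.643 um = 6.4300e-05 cm
Step 2: Rs = rho / t = 0.0785 / 6.4300e-05
Step 3: Rs = 1220.8 ohm/sq

1220.8


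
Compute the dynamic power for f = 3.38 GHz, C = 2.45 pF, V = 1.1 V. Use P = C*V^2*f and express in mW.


Step 1: V^2 = 1.1^2 = 1.21 V^2
Step 2: P = C*V^2*f = 2.45e-12 F * 1.21 * 3.38e9 Hz
Step 3: P = 1.002001e-02 W
Step 4: P = 10.02 mW

10.02


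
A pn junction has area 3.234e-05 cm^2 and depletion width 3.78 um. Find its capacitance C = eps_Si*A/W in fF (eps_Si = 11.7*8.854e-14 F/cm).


Step 1: eps_Si = 11.7 * 8.854e-14 = 1.035918e-12 F/cm
Step 2: W in cm = 3.78 * 1e-4 = 3.78e-04 cm
Step 3: C = 1.035918e-12 * 3.234e-05 / 3.78e-04 = 8.862854e-14 F
Step 4: C = 88.63 fF

88.63


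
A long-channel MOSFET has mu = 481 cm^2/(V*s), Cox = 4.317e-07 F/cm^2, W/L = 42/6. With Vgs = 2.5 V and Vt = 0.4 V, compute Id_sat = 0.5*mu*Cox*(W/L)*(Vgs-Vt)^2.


Step 1: Overdrive voltage Vov = Vgs - Vt = 2.5 - 0.4 = 2.1 V
Step 2: W/L = 42/6 = 7
Step 3: Id = 0.5 * 481 * 4.317e-07 * 7 * 2.1^2
Step 4: Id = 3.21e-03 A

3.21e-03


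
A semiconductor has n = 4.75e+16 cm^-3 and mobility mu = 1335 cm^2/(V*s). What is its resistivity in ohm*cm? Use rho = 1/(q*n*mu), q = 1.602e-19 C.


Step 1: sigma = q * n * mu = 1.602e-19 * 4.75e+16 * 1335 = 1.01587e+01 S/cm
Step 2: rho = 1 / sigma = 1 / 1.01587e+01 = 0.09844 ohm*cm

0.09844


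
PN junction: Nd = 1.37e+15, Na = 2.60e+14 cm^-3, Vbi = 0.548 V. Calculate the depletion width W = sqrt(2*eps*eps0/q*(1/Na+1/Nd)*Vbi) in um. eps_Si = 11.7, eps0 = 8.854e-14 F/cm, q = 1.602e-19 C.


Step 1: 1/Na + 1/Nd = 1/2.60e+14 + 1/1.37e+15 = 4.57608e-15
Step 2: 2*eps*eps0/q = 2*11.7*8.854e-14/1.602e-19 = 1.293281e+07
Step 3: W^2 = 1.293281e+07 * 4.57608e-15 * 0.548 = 3.24315e-08
Step 4: W = sqrt(3.24315e-08) = 1.801e-04 cm = 1.801 um

1.801


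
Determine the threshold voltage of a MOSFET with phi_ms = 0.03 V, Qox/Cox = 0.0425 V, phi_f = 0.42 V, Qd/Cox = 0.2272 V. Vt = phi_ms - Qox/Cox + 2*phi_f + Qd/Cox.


Step 1: Vt = phi_ms - Qox/Cox + 2*phi_f + Qd/Cox
Step 2: Vt = 0.03 - 0.0425 + 2*0.42 + 0.2272
Step 3: Vt = 0.03 - 0.0425 + 0.84 + 0.2272
Step 4: Vt = 1.0547 V

1.0547


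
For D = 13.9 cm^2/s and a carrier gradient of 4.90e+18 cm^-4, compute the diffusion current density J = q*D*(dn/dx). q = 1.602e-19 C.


Step 1: J = q * D * (dn/dx)
Step 2: J = 1.602e-19 * 13.9 * 4.90e+18
Step 3: J = 1.09e+01 A/cm^2

1.09e+01
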